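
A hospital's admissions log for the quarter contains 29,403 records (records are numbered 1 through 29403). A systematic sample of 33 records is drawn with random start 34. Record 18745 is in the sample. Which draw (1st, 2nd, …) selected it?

22

k = 29403/33 = 891
position = (18745 − 34)/891 + 1 = 18711/891 + 1 = 21 + 1 = 22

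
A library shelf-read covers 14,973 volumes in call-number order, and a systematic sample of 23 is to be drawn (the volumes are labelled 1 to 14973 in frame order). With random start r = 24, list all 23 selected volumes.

k = N/n = 14973/23 = 651
volume 1: 24
volume 2: 24 + 651 = 675
volume 3: 675 + 651 = 1326
volume 4: 1326 + 651 = 1977
volume 5: 1977 + 651 = 2628
volume 6: 2628 + 651 = 3279
volume 7: 3279 + 651 = 3930
volume 8: 3930 + 651 = 4581
volume 9: 4581 + 651 = 5232
volume 10: 5232 + 651 = 5883
volume 11: 5883 + 651 = 6534
volume 12: 6534 + 651 = 7185
volume 13: 7185 + 651 = 7836
volume 14: 7836 + 651 = 8487
volume 15: 8487 + 651 = 9138
volume 16: 9138 + 651 = 9789
volume 17: 9789 + 651 = 10440
volume 18: 10440 + 651 = 11091
volume 19: 11091 + 651 = 11742
volume 20: 11742 + 651 = 12393
volume 21: 12393 + 651 = 13044
volume 22: 13044 + 651 = 13695
volume 23: 13695 + 651 = 14346

24, 675, 1326, 1977, 2628, 3279, 3930, 4581, 5232, 5883, 6534, 7185, 7836, 8487, 9138, 9789, 10440, 11091, 11742, 12393, 13044, 13695, 14346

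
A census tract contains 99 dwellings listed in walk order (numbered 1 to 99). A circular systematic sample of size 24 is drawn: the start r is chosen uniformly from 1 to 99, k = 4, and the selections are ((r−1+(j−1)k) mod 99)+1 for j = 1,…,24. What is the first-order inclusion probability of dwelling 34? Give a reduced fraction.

For each position j, as r ranges over 1…99 the j-th selection hits every dwelling exactly once, so dwelling 34 is selected for exactly 24 of the 99 starts.
Inclusion probability = 24/99 = 8/33.

8/33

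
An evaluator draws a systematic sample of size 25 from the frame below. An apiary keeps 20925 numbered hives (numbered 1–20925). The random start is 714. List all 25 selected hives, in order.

k = N/n = 20925/25 = 837
hive 1: 714
hive 2: 714 + 837 = 1551
hive 3: 1551 + 837 = 2388
hive 4: 2388 + 837 = 3225
hive 5: 3225 + 837 = 4062
hive 6: 4062 + 837 = 4899
hive 7: 4899 + 837 = 5736
hive 8: 5736 + 837 = 6573
hive 9: 6573 + 837 = 7410
hive 10: 7410 + 837 = 8247
hive 11: 8247 + 837 = 9084
hive 12: 9084 + 837 = 9921
hive 13: 9921 + 837 = 10758
hive 14: 10758 + 837 = 11595
hive 15: 11595 + 837 = 12432
hive 16: 12432 + 837 = 13269
hive 17: 13269 + 837 = 14106
hive 18: 14106 + 837 = 14943
hive 19: 14943 + 837 = 15780
hive 20: 15780 + 837 = 16617
hive 21: 16617 + 837 = 17454
hive 22: 17454 + 837 = 18291
hive 23: 18291 + 837 = 19128
hive 24: 19128 + 837 = 19965
hive 25: 19965 + 837 = 20802

714, 1551, 2388, 3225, 4062, 4899, 5736, 6573, 7410, 8247, 9084, 9921, 10758, 11595, 12432, 13269, 14106, 14943, 15780, 16617, 17454, 18291, 19128, 19965, 20802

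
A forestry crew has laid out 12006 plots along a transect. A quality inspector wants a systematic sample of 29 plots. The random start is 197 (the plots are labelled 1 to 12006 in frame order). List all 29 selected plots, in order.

197, 611, 1025, 1439, 1853, 2267, 2681, 3095, 3509, 3923, 4337, 4751, 5165, 5579, 5993, 6407, 6821, 7235, 7649, 8063, 8477, 8891, 9305, 9719, 10133, 10547, 10961, 11375, 11789

k = N/n = 12006/29 = 414
plot 1: 197
plot 2: 197 + 414 = 611
plot 3: 611 + 414 = 1025
plot 4: 1025 + 414 = 1439
plot 5: 1439 + 414 = 1853
plot 6: 1853 + 414 = 2267
plot 7: 2267 + 414 = 2681
plot 8: 2681 + 414 = 3095
plot 9: 3095 + 414 = 3509
plot 10: 3509 + 414 = 3923
plot 11: 3923 + 414 = 4337
plot 12: 4337 + 414 = 4751
plot 13: 4751 + 414 = 5165
plot 14: 5165 + 414 = 5579
plot 15: 5579 + 414 = 5993
plot 16: 5993 + 414 = 6407
plot 17: 6407 + 414 = 6821
plot 18: 6821 + 414 = 7235
plot 19: 7235 + 414 = 7649
plot 20: 7649 + 414 = 8063
plot 21: 8063 + 414 = 8477
plot 22: 8477 + 414 = 8891
plot 23: 8891 + 414 = 9305
plot 24: 9305 + 414 = 9719
plot 25: 9719 + 414 = 10133
plot 26: 10133 + 414 = 10547
plot 27: 10547 + 414 = 10961
plot 28: 10961 + 414 = 11375
plot 29: 11375 + 414 = 11789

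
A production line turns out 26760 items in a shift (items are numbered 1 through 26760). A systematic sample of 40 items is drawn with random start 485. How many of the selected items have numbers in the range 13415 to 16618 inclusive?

5

k = 26760/40 = 669
First selection ≥ 13415: 485 + ⌈(13415−485)/669⌉·669 = 485 + 20×669 = 13865
Last selection ≤ 16618: 485 + ⌊(16618−485)/669⌋·669 = 485 + 24×669 = 16541
Count = 24 − 20 + 1 = 5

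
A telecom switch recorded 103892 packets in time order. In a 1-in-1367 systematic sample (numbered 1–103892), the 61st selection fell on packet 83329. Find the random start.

k = 1367
r = 83329 − (61−1)×1367 = 83329 − 82020 = 1309

1309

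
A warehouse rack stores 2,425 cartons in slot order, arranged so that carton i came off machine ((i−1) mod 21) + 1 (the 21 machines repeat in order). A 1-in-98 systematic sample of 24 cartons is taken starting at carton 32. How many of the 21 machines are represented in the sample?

Consecutive selections differ by k = 98, so their machine numbers differ by 98 mod 21 = 14.
gcd(98, 21) = 7, so the sample visits 21/7 = 3 distinct residues mod 21.
Start 32 is machine 11; the machines hit are 4, 11, 18.

3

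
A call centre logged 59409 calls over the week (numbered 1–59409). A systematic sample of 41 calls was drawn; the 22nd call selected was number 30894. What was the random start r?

k = 59409/41 = 1449
r = 30894 − (22−1)×1449 = 30894 − 30429 = 465

465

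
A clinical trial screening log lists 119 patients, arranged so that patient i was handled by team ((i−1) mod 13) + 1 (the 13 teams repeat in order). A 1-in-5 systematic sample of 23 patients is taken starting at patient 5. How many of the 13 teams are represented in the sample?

Consecutive selections differ by k = 5, so their team numbers differ by 5 mod 13 = 5.
gcd(5, 13) = 1, so the sample visits 13/1 = 13 distinct residues mod 13.
Start 5 is team 5; the teams hit are 1, 2, 3, 4, 5, 6, 7, 8, 9, 10, 11, 12, 13.

13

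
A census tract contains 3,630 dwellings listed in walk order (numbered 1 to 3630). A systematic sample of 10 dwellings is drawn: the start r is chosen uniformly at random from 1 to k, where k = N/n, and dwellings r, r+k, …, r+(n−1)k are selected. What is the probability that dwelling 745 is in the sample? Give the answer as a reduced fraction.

1/363

k = 3630/10 = 363.
Dwelling 745 is selected iff r ≡ 745 (mod 363); exactly one such r in {1,…,363}.
Inclusion probability = 1/363.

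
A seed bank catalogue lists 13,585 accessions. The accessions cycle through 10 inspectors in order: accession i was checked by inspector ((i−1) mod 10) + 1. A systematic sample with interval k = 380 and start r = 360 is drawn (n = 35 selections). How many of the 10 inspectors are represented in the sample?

1

Consecutive selections differ by k = 380, so their inspector numbers differ by 380 mod 10 = 0.
gcd(380, 10) = 10, so the sample visits 10/10 = 1 distinct residues mod 10.
Start 360 is inspector 10; the inspectors hit are 10.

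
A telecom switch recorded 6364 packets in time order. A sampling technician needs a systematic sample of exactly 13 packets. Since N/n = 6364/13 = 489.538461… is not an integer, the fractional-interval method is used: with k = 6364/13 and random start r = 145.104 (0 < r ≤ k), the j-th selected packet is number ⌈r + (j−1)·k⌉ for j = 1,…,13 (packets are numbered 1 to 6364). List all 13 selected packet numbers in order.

j=1: r + 0k = 145.104 → ⌈·⌉ = 146
j=2: r + 1k = 634.642461… → ⌈·⌉ = 635
j=3: r + 2k = 1124.180923… → ⌈·⌉ = 1125
j=4: r + 3k = 1613.719384… → ⌈·⌉ = 1614
j=5: r + 4k = 2103.257846… → ⌈·⌉ = 2104
j=6: r + 5k = 2592.796307… → ⌈·⌉ = 2593
j=7: r + 6k = 3082.334769… → ⌈·⌉ = 3083
j=8: r + 7k = 3571.873230… → ⌈·⌉ = 3572
j=9: r + 8k = 4061.411692… → ⌈·⌉ = 4062
j=10: r + 9k = 4550.950153… → ⌈·⌉ = 4551
j=11: r + 10k = 5040.488615… → ⌈·⌉ = 5041
j=12: r + 11k = 5530.027076… → ⌈·⌉ = 5531
j=13: r + 12k = 6019.565538… → ⌈·⌉ = 6020

146, 635, 1125, 1614, 2104, 2593, 3083, 3572, 4062, 4551, 5041, 5531, 6020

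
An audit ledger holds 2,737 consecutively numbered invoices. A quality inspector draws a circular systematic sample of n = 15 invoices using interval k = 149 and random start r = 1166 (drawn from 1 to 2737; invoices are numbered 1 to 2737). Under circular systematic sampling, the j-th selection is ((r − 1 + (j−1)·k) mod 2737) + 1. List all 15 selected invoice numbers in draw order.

Selection 1: 1166
Selection 2: 1166 + 149 = 1315
Selection 3: 1315 + 149 = 1464
Selection 4: 1464 + 149 = 1613
Selection 5: 1613 + 149 = 1762
Selection 6: 1762 + 149 = 1911
Selection 7: 1911 + 149 = 2060
Selection 8: 2060 + 149 = 2209
Selection 9: 2209 + 149 = 2358
Selection 10: 2358 + 149 = 2507
Selection 11: 2507 + 149 = 2656
Selection 12: 2656 + 149 = 2805 → 2805 − 2737 = 68
Selection 13: 68 + 149 = 217
Selection 14: 217 + 149 = 366
Selection 15: 366 + 149 = 515

1166, 1315, 1464, 1613, 1762, 1911, 2060, 2209, 2358, 2507, 2656, 68, 217, 366, 515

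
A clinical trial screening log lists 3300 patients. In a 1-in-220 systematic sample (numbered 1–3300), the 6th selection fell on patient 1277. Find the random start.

k = 220
r = 1277 − (6−1)×220 = 1277 − 1100 = 177

177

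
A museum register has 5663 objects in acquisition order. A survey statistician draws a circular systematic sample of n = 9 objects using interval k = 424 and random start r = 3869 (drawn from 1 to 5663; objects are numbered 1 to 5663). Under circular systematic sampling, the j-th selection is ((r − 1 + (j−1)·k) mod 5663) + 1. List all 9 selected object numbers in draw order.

3869, 4293, 4717, 5141, 5565, 326, 750, 1174, 1598

Selection 1: 3869
Selection 2: 3869 + 424 = 4293
Selection 3: 4293 + 424 = 4717
Selection 4: 4717 + 424 = 5141
Selection 5: 5141 + 424 = 5565
Selection 6: 5565 + 424 = 5989 → 5989 − 5663 = 326
Selection 7: 326 + 424 = 750
Selection 8: 750 + 424 = 1174
Selection 9: 1174 + 424 = 1598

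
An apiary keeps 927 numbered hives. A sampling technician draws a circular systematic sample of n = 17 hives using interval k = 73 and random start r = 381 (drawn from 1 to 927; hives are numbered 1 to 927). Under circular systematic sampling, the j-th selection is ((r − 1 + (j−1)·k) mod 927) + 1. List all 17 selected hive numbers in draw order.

381, 454, 527, 600, 673, 746, 819, 892, 38, 111, 184, 257, 330, 403, 476, 549, 622

Selection 1: 381
Selection 2: 381 + 73 = 454
Selection 3: 454 + 73 = 527
Selection 4: 527 + 73 = 600
Selection 5: 600 + 73 = 673
Selection 6: 673 + 73 = 746
Selection 7: 746 + 73 = 819
Selection 8: 819 + 73 = 892
Selection 9: 892 + 73 = 965 → 965 − 927 = 38
Selection 10: 38 + 73 = 111
Selection 11: 111 + 73 = 184
Selection 12: 184 + 73 = 257
Selection 13: 257 + 73 = 330
Selection 14: 330 + 73 = 403
Selection 15: 403 + 73 = 476
Selection 16: 476 + 73 = 549
Selection 17: 549 + 73 = 622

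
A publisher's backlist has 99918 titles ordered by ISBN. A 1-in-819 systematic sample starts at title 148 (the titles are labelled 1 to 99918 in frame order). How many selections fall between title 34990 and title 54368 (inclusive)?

24

k = 819
First selection ≥ 34990: 148 + ⌈(34990−148)/819⌉·819 = 148 + 43×819 = 35365
Last selection ≤ 54368: 148 + ⌊(54368−148)/819⌋·819 = 148 + 66×819 = 54202
Count = 66 − 43 + 1 = 24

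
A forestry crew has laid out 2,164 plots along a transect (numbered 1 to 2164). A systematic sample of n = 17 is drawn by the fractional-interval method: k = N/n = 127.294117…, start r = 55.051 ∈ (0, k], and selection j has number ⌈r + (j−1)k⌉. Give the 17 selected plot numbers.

56, 183, 310, 437, 565, 692, 819, 947, 1074, 1201, 1328, 1456, 1583, 1710, 1838, 1965, 2092

j=1: r + 0k = 55.051 → ⌈·⌉ = 56
j=2: r + 1k = 182.345117… → ⌈·⌉ = 183
j=3: r + 2k = 309.639235… → ⌈·⌉ = 310
j=4: r + 3k = 436.933352… → ⌈·⌉ = 437
j=5: r + 4k = 564.227470… → ⌈·⌉ = 565
j=6: r + 5k = 691.521588… → ⌈·⌉ = 692
j=7: r + 6k = 818.815705… → ⌈·⌉ = 819
j=8: r + 7k = 946.109823… → ⌈·⌉ = 947
j=9: r + 8k = 1073.403941… → ⌈·⌉ = 1074
j=10: r + 9k = 1200.698058… → ⌈·⌉ = 1201
j=11: r + 10k = 1327.992176… → ⌈·⌉ = 1328
j=12: r + 11k = 1455.286294… → ⌈·⌉ = 1456
j=13: r + 12k = 1582.580411… → ⌈·⌉ = 1583
j=14: r + 13k = 1709.874529… → ⌈·⌉ = 1710
j=15: r + 14k = 1837.168647… → ⌈·⌉ = 1838
j=16: r + 15k = 1964.462764… → ⌈·⌉ = 1965
j=17: r + 16k = 2091.756882… → ⌈·⌉ = 2092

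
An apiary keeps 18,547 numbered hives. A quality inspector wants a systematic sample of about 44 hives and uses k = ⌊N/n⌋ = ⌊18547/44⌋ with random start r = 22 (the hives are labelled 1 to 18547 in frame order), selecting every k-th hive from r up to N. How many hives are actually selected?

k = ⌊18547/44⌋ = 421
Achieved size = ⌊(18547 − 22)/421⌋ + 1 = ⌊18525/421⌋ + 1 = 44 + 1 = 45
(last selection: 22 + 44×421 = 18546 ≤ 18547; next would be 18967 > 18547)

45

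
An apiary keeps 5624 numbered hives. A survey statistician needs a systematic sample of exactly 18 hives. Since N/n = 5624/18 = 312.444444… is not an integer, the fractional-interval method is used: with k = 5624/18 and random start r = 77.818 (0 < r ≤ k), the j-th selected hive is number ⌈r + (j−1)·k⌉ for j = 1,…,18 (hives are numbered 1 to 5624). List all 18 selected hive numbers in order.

j=1: r + 0k = 77.818 → ⌈·⌉ = 78
j=2: r + 1k = 390.262444… → ⌈·⌉ = 391
j=3: r + 2k = 702.706888… → ⌈·⌉ = 703
j=4: r + 3k = 1015.151333… → ⌈·⌉ = 1016
j=5: r + 4k = 1327.595777… → ⌈·⌉ = 1328
j=6: r + 5k = 1640.040222… → ⌈·⌉ = 1641
j=7: r + 6k = 1952.484666… → ⌈·⌉ = 1953
j=8: r + 7k = 2264.929111… → ⌈·⌉ = 2265
j=9: r + 8k = 2577.373555… → ⌈·⌉ = 2578
j=10: r + 9k = 2889.818 → ⌈·⌉ = 2890
j=11: r + 10k = 3202.262444… → ⌈·⌉ = 3203
j=12: r + 11k = 3514.706888… → ⌈·⌉ = 3515
j=13: r + 12k = 3827.151333… → ⌈·⌉ = 3828
j=14: r + 13k = 4139.595777… → ⌈·⌉ = 4140
j=15: r + 14k = 4452.040222… → ⌈·⌉ = 4453
j=16: r + 15k = 4764.484666… → ⌈·⌉ = 4765
j=17: r + 16k = 5076.929111… → ⌈·⌉ = 5077
j=18: r + 17k = 5389.373555… → ⌈·⌉ = 5390

78, 391, 703, 1016, 1328, 1641, 1953, 2265, 2578, 2890, 3203, 3515, 3828, 4140, 4453, 4765, 5077, 5390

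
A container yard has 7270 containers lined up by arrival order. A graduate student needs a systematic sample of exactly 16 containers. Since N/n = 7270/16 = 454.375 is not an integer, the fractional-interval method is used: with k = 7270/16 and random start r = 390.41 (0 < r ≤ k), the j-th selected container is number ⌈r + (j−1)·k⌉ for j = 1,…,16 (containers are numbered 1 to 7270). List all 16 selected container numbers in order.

j=1: r + 0k = 390.41 → ⌈·⌉ = 391
j=2: r + 1k = 844.785 → ⌈·⌉ = 845
j=3: r + 2k = 1299.16 → ⌈·⌉ = 1300
j=4: r + 3k = 1753.535 → ⌈·⌉ = 1754
j=5: r + 4k = 2207.91 → ⌈·⌉ = 2208
j=6: r + 5k = 2662.285 → ⌈·⌉ = 2663
j=7: r + 6k = 3116.66 → ⌈·⌉ = 3117
j=8: r + 7k = 3571.035 → ⌈·⌉ = 3572
j=9: r + 8k = 4025.41 → ⌈·⌉ = 4026
j=10: r + 9k = 4479.785 → ⌈·⌉ = 4480
j=11: r + 10k = 4934.16 → ⌈·⌉ = 4935
j=12: r + 11k = 5388.535 → ⌈·⌉ = 5389
j=13: r + 12k = 5842.91 → ⌈·⌉ = 5843
j=14: r + 13k = 6297.285 → ⌈·⌉ = 6298
j=15: r + 14k = 6751.66 → ⌈·⌉ = 6752
j=16: r + 15k = 7206.035 → ⌈·⌉ = 7207

391, 845, 1300, 1754, 2208, 2663, 3117, 3572, 4026, 4480, 4935, 5389, 5843, 6298, 6752, 7207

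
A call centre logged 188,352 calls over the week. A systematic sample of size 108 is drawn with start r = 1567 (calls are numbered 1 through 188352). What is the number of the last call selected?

k = 188352/108 = 1744
108th selection = r + (108−1)·k = 1567 + 107×1744 = 1567 + 186608 = 188175

188175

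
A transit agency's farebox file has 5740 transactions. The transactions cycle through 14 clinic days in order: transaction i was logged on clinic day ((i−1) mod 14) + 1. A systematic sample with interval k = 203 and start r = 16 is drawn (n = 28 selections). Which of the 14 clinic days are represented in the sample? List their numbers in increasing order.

Consecutive selections differ by k = 203, so their clinic day numbers differ by 203 mod 14 = 7.
gcd(203, 14) = 7, so the sample visits 14/7 = 2 distinct residues mod 14.
Start 16 is clinic day 2; the clinic days hit are 2, 9.

2, 9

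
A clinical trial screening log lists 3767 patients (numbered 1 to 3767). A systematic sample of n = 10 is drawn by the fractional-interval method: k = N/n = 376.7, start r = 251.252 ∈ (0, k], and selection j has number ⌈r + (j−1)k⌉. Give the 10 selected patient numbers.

252, 628, 1005, 1382, 1759, 2135, 2512, 2889, 3265, 3642

j=1: r + 0k = 251.252 → ⌈·⌉ = 252
j=2: r + 1k = 627.952 → ⌈·⌉ = 628
j=3: r + 2k = 1004.652 → ⌈·⌉ = 1005
j=4: r + 3k = 1381.352 → ⌈·⌉ = 1382
j=5: r + 4k = 1758.052 → ⌈·⌉ = 1759
j=6: r + 5k = 2134.752 → ⌈·⌉ = 2135
j=7: r + 6k = 2511.452 → ⌈·⌉ = 2512
j=8: r + 7k = 2888.152 → ⌈·⌉ = 2889
j=9: r + 8k = 3264.852 → ⌈·⌉ = 3265
j=10: r + 9k = 3641.552 → ⌈·⌉ = 3642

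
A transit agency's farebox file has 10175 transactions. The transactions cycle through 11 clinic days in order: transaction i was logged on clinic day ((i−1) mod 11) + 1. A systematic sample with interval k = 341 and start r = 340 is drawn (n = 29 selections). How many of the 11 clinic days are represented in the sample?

1

Consecutive selections differ by k = 341, so their clinic day numbers differ by 341 mod 11 = 0.
gcd(341, 11) = 11, so the sample visits 11/11 = 1 distinct residues mod 11.
Start 340 is clinic day 10; the clinic days hit are 10.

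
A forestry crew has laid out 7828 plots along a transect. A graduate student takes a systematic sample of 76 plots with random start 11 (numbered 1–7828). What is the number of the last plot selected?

k = 7828/76 = 103
76th selection = r + (76−1)·k = 11 + 75×103 = 11 + 7725 = 7736

7736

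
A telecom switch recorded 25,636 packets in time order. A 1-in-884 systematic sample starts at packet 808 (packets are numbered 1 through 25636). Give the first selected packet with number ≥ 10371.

k = 884
Steps past start: ⌈(10371 − 808)/884⌉ = ⌈9563/884⌉ = 11
Selected packet: 808 + 11×884 = 10532

10532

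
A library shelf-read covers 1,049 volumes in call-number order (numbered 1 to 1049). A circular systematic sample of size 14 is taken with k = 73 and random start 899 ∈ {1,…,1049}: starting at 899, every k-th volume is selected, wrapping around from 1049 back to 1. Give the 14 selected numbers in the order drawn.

899, 972, 1045, 69, 142, 215, 288, 361, 434, 507, 580, 653, 726, 799

Selection 1: 899
Selection 2: 899 + 73 = 972
Selection 3: 972 + 73 = 1045
Selection 4: 1045 + 73 = 1118 → 1118 − 1049 = 69
Selection 5: 69 + 73 = 142
Selection 6: 142 + 73 = 215
Selection 7: 215 + 73 = 288
Selection 8: 288 + 73 = 361
Selection 9: 361 + 73 = 434
Selection 10: 434 + 73 = 507
Selection 11: 507 + 73 = 580
Selection 12: 580 + 73 = 653
Selection 13: 653 + 73 = 726
Selection 14: 726 + 73 = 799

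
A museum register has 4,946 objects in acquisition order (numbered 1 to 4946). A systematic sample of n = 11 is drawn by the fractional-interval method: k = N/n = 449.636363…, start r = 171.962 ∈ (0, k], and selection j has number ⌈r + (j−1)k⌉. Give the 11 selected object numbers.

j=1: r + 0k = 171.962 → ⌈·⌉ = 172
j=2: r + 1k = 621.598363… → ⌈·⌉ = 622
j=3: r + 2k = 1071.234727… → ⌈·⌉ = 1072
j=4: r + 3k = 1520.871090… → ⌈·⌉ = 1521
j=5: r + 4k = 1970.507454… → ⌈·⌉ = 1971
j=6: r + 5k = 2420.143818… → ⌈·⌉ = 2421
j=7: r + 6k = 2869.780181… → ⌈·⌉ = 2870
j=8: r + 7k = 3319.416545… → ⌈·⌉ = 3320
j=9: r + 8k = 3769.052909… → ⌈·⌉ = 3770
j=10: r + 9k = 4218.689272… → ⌈·⌉ = 4219
j=11: r + 10k = 4668.325636… → ⌈·⌉ = 4669

172, 622, 1072, 1521, 1971, 2421, 2870, 3320, 3770, 4219, 4669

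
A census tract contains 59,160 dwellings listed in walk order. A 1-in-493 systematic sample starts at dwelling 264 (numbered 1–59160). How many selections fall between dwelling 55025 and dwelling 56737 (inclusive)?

3

k = 493
First selection ≥ 55025: 264 + ⌈(55025−264)/493⌉·493 = 264 + 112×493 = 55480
Last selection ≤ 56737: 264 + ⌊(56737−264)/493⌋·493 = 264 + 114×493 = 56466
Count = 114 − 112 + 1 = 3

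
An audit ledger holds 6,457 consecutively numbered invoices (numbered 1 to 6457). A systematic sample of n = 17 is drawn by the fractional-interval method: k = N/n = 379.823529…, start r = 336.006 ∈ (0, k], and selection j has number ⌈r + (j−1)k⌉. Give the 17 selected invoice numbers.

j=1: r + 0k = 336.006 → ⌈·⌉ = 337
j=2: r + 1k = 715.829529… → ⌈·⌉ = 716
j=3: r + 2k = 1095.653058… → ⌈·⌉ = 1096
j=4: r + 3k = 1475.476588… → ⌈·⌉ = 1476
j=5: r + 4k = 1855.300117… → ⌈·⌉ = 1856
j=6: r + 5k = 2235.123647… → ⌈·⌉ = 2236
j=7: r + 6k = 2614.947176… → ⌈·⌉ = 2615
j=8: r + 7k = 2994.770705… → ⌈·⌉ = 2995
j=9: r + 8k = 3374.594235… → ⌈·⌉ = 3375
j=10: r + 9k = 3754.417764… → ⌈·⌉ = 3755
j=11: r + 10k = 4134.241294… → ⌈·⌉ = 4135
j=12: r + 11k = 4514.064823… → ⌈·⌉ = 4515
j=13: r + 12k = 4893.888352… → ⌈·⌉ = 4894
j=14: r + 13k = 5273.711882… → ⌈·⌉ = 5274
j=15: r + 14k = 5653.535411… → ⌈·⌉ = 5654
j=16: r + 15k = 6033.358941… → ⌈·⌉ = 6034
j=17: r + 16k = 6413.182470… → ⌈·⌉ = 6414

337, 716, 1096, 1476, 1856, 2236, 2615, 2995, 3375, 3755, 4135, 4515, 4894, 5274, 5654, 6034, 6414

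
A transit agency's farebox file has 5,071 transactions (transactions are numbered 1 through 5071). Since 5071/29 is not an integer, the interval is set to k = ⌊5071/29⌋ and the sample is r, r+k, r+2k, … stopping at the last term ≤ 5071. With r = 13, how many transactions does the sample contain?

k = ⌊5071/29⌋ = 174
Achieved size = ⌊(5071 − 13)/174⌋ + 1 = ⌊5058/174⌋ + 1 = 29 + 1 = 30
(last selection: 13 + 29×174 = 5059 ≤ 5071; next would be 5233 > 5071)

30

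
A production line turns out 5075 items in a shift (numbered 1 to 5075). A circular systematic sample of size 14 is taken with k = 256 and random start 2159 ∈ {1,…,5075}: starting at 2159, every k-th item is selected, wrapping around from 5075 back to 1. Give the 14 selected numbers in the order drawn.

2159, 2415, 2671, 2927, 3183, 3439, 3695, 3951, 4207, 4463, 4719, 4975, 156, 412

Selection 1: 2159
Selection 2: 2159 + 256 = 2415
Selection 3: 2415 + 256 = 2671
Selection 4: 2671 + 256 = 2927
Selection 5: 2927 + 256 = 3183
Selection 6: 3183 + 256 = 3439
Selection 7: 3439 + 256 = 3695
Selection 8: 3695 + 256 = 3951
Selection 9: 3951 + 256 = 4207
Selection 10: 4207 + 256 = 4463
Selection 11: 4463 + 256 = 4719
Selection 12: 4719 + 256 = 4975
Selection 13: 4975 + 256 = 5231 → 5231 − 5075 = 156
Selection 14: 156 + 256 = 412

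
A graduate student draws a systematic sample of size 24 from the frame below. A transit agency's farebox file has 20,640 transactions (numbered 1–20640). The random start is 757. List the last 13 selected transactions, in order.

k = N/n = 20640/24 = 860
12th selection = 757 + 11×860 = 10217
13th: 10217 + 860 = 11077
14th: 11077 + 860 = 11937
15th: 11937 + 860 = 12797
16th: 12797 + 860 = 13657
17th: 13657 + 860 = 14517
18th: 14517 + 860 = 15377
19th: 15377 + 860 = 16237
20th: 16237 + 860 = 17097
21st: 17097 + 860 = 17957
22nd: 17957 + 860 = 18817
23rd: 18817 + 860 = 19677
24th: 19677 + 860 = 20537

10217, 11077, 11937, 12797, 13657, 14517, 15377, 16237, 17097, 17957, 18817, 19677, 20537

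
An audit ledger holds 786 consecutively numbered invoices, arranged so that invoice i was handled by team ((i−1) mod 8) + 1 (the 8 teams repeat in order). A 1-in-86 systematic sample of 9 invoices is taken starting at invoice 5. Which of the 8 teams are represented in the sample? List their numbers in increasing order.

Consecutive selections differ by k = 86, so their team numbers differ by 86 mod 8 = 6.
gcd(86, 8) = 2, so the sample visits 8/2 = 4 distinct residues mod 8.
Start 5 is team 5; the teams hit are 1, 3, 5, 7.

1, 3, 5, 7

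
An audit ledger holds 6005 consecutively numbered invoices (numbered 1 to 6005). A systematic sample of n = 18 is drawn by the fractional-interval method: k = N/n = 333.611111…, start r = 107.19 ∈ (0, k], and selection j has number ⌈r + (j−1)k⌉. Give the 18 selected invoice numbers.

j=1: r + 0k = 107.19 → ⌈·⌉ = 108
j=2: r + 1k = 440.801111… → ⌈·⌉ = 441
j=3: r + 2k = 774.412222… → ⌈·⌉ = 775
j=4: r + 3k = 1108.023333… → ⌈·⌉ = 1109
j=5: r + 4k = 1441.634444… → ⌈·⌉ = 1442
j=6: r + 5k = 1775.245555… → ⌈·⌉ = 1776
j=7: r + 6k = 2108.856666… → ⌈·⌉ = 2109
j=8: r + 7k = 2442.467777… → ⌈·⌉ = 2443
j=9: r + 8k = 2776.078888… → ⌈·⌉ = 2777
j=10: r + 9k = 3109.69 → ⌈·⌉ = 3110
j=11: r + 10k = 3443.301111… → ⌈·⌉ = 3444
j=12: r + 11k = 3776.912222… → ⌈·⌉ = 3777
j=13: r + 12k = 4110.523333… → ⌈·⌉ = 4111
j=14: r + 13k = 4444.134444… → ⌈·⌉ = 4445
j=15: r + 14k = 4777.745555… → ⌈·⌉ = 4778
j=16: r + 15k = 5111.356666… → ⌈·⌉ = 5112
j=17: r + 16k = 5444.967777… → ⌈·⌉ = 5445
j=18: r + 17k = 5778.578888… → ⌈·⌉ = 5779

108, 441, 775, 1109, 1442, 1776, 2109, 2443, 2777, 3110, 3444, 3777, 4111, 4445, 4778, 5112, 5445, 5779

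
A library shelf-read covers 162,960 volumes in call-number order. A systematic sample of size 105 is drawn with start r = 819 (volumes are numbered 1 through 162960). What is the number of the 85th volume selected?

131187

k = 162960/105 = 1552
85th selection = r + (85−1)·k = 819 + 84×1552 = 819 + 130368 = 131187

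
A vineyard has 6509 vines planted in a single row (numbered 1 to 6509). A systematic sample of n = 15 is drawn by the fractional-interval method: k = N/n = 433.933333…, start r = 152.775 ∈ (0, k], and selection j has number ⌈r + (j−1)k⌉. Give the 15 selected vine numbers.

153, 587, 1021, 1455, 1889, 2323, 2757, 3191, 3625, 4059, 4493, 4927, 5360, 5794, 6228

j=1: r + 0k = 152.775 → ⌈·⌉ = 153
j=2: r + 1k = 586.708333… → ⌈·⌉ = 587
j=3: r + 2k = 1020.641666… → ⌈·⌉ = 1021
j=4: r + 3k = 1454.575 → ⌈·⌉ = 1455
j=5: r + 4k = 1888.508333… → ⌈·⌉ = 1889
j=6: r + 5k = 2322.441666… → ⌈·⌉ = 2323
j=7: r + 6k = 2756.375 → ⌈·⌉ = 2757
j=8: r + 7k = 3190.308333… → ⌈·⌉ = 3191
j=9: r + 8k = 3624.241666… → ⌈·⌉ = 3625
j=10: r + 9k = 4058.175 → ⌈·⌉ = 4059
j=11: r + 10k = 4492.108333… → ⌈·⌉ = 4493
j=12: r + 11k = 4926.041666… → ⌈·⌉ = 4927
j=13: r + 12k = 5359.975 → ⌈·⌉ = 5360
j=14: r + 13k = 5793.908333… → ⌈·⌉ = 5794
j=15: r + 14k = 6227.841666… → ⌈·⌉ = 6228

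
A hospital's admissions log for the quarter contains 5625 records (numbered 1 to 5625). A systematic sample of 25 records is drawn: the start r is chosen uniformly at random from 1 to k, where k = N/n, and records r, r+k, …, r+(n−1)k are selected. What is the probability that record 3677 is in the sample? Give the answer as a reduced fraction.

1/225

k = 5625/25 = 225.
Record 3677 is selected iff r ≡ 3677 (mod 225); exactly one such r in {1,…,225}.
Inclusion probability = 1/225.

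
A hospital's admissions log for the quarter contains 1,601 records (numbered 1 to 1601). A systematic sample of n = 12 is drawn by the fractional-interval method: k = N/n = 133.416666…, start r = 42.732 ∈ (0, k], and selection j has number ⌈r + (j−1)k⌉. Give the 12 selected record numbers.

43, 177, 310, 443, 577, 710, 844, 977, 1111, 1244, 1377, 1511

j=1: r + 0k = 42.732 → ⌈·⌉ = 43
j=2: r + 1k = 176.148666… → ⌈·⌉ = 177
j=3: r + 2k = 309.565333… → ⌈·⌉ = 310
j=4: r + 3k = 442.982 → ⌈·⌉ = 443
j=5: r + 4k = 576.398666… → ⌈·⌉ = 577
j=6: r + 5k = 709.815333… → ⌈·⌉ = 710
j=7: r + 6k = 843.232 → ⌈·⌉ = 844
j=8: r + 7k = 976.648666… → ⌈·⌉ = 977
j=9: r + 8k = 1110.065333… → ⌈·⌉ = 1111
j=10: r + 9k = 1243.482 → ⌈·⌉ = 1244
j=11: r + 10k = 1376.898666… → ⌈·⌉ = 1377
j=12: r + 11k = 1510.315333… → ⌈·⌉ = 1511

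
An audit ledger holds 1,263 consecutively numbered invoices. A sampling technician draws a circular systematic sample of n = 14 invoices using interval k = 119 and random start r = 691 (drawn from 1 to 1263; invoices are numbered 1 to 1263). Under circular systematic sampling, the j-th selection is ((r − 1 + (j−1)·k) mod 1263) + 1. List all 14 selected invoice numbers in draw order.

691, 810, 929, 1048, 1167, 23, 142, 261, 380, 499, 618, 737, 856, 975

Selection 1: 691
Selection 2: 691 + 119 = 810
Selection 3: 810 + 119 = 929
Selection 4: 929 + 119 = 1048
Selection 5: 1048 + 119 = 1167
Selection 6: 1167 + 119 = 1286 → 1286 − 1263 = 23
Selection 7: 23 + 119 = 142
Selection 8: 142 + 119 = 261
Selection 9: 261 + 119 = 380
Selection 10: 380 + 119 = 499
Selection 11: 499 + 119 = 618
Selection 12: 618 + 119 = 737
Selection 13: 737 + 119 = 856
Selection 14: 856 + 119 = 975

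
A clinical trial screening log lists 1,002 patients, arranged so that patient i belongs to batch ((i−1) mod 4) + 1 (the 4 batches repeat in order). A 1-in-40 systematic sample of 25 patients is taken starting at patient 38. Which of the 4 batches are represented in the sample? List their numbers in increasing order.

2

Consecutive selections differ by k = 40, so their batch numbers differ by 40 mod 4 = 0.
gcd(40, 4) = 4, so the sample visits 4/4 = 1 distinct residues mod 4.
Start 38 is batch 2; the batches hit are 2.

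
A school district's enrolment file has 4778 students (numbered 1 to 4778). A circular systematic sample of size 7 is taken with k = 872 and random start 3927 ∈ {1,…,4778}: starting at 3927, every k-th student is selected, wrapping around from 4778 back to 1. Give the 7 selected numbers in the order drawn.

Selection 1: 3927
Selection 2: 3927 + 872 = 4799 → 4799 − 4778 = 21
Selection 3: 21 + 872 = 893
Selection 4: 893 + 872 = 1765
Selection 5: 1765 + 872 = 2637
Selection 6: 2637 + 872 = 3509
Selection 7: 3509 + 872 = 4381

3927, 21, 893, 1765, 2637, 3509, 4381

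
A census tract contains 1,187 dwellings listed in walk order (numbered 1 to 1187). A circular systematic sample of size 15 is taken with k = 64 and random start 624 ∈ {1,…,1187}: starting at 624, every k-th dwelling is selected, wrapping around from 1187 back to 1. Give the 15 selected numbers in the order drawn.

624, 688, 752, 816, 880, 944, 1008, 1072, 1136, 13, 77, 141, 205, 269, 333

Selection 1: 624
Selection 2: 624 + 64 = 688
Selection 3: 688 + 64 = 752
Selection 4: 752 + 64 = 816
Selection 5: 816 + 64 = 880
Selection 6: 880 + 64 = 944
Selection 7: 944 + 64 = 1008
Selection 8: 1008 + 64 = 1072
Selection 9: 1072 + 64 = 1136
Selection 10: 1136 + 64 = 1200 → 1200 − 1187 = 13
Selection 11: 13 + 64 = 77
Selection 12: 77 + 64 = 141
Selection 13: 141 + 64 = 205
Selection 14: 205 + 64 = 269
Selection 15: 269 + 64 = 333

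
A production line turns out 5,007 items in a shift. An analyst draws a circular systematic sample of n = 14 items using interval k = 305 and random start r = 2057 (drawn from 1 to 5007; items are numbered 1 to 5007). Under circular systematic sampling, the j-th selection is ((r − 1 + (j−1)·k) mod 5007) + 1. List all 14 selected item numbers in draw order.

Selection 1: 2057
Selection 2: 2057 + 305 = 2362
Selection 3: 2362 + 305 = 2667
Selection 4: 2667 + 305 = 2972
Selection 5: 2972 + 305 = 3277
Selection 6: 3277 + 305 = 3582
Selection 7: 3582 + 305 = 3887
Selection 8: 3887 + 305 = 4192
Selection 9: 4192 + 305 = 4497
Selection 10: 4497 + 305 = 4802
Selection 11: 4802 + 305 = 5107 → 5107 − 5007 = 100
Selection 12: 100 + 305 = 405
Selection 13: 405 + 305 = 710
Selection 14: 710 + 305 = 1015

2057, 2362, 2667, 2972, 3277, 3582, 3887, 4192, 4497, 4802, 100, 405, 710, 1015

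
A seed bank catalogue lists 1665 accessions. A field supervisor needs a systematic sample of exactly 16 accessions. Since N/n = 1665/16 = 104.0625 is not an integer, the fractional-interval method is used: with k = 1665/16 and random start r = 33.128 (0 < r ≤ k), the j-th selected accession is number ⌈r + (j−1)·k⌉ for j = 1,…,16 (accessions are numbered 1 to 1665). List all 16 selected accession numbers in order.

j=1: r + 0k = 33.128 → ⌈·⌉ = 34
j=2: r + 1k = 137.1905 → ⌈·⌉ = 138
j=3: r + 2k = 241.253 → ⌈·⌉ = 242
j=4: r + 3k = 345.3155 → ⌈·⌉ = 346
j=5: r + 4k = 449.378 → ⌈·⌉ = 450
j=6: r + 5k = 553.4405 → ⌈·⌉ = 554
j=7: r + 6k = 657.503 → ⌈·⌉ = 658
j=8: r + 7k = 761.5655 → ⌈·⌉ = 762
j=9: r + 8k = 865.628 → ⌈·⌉ = 866
j=10: r + 9k = 969.6905 → ⌈·⌉ = 970
j=11: r + 10k = 1073.753 → ⌈·⌉ = 1074
j=12: r + 11k = 1177.8155 → ⌈·⌉ = 1178
j=13: r + 12k = 1281.878 → ⌈·⌉ = 1282
j=14: r + 13k = 1385.9405 → ⌈·⌉ = 1386
j=15: r + 14k = 1490.003 → ⌈·⌉ = 1491
j=16: r + 15k = 1594.0655 → ⌈·⌉ = 1595

34, 138, 242, 346, 450, 554, 658, 762, 866, 970, 1074, 1178, 1282, 1386, 1491, 1595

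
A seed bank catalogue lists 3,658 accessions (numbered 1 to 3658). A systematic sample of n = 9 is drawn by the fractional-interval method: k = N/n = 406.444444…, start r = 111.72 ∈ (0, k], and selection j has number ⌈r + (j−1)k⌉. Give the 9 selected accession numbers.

112, 519, 925, 1332, 1738, 2144, 2551, 2957, 3364

j=1: r + 0k = 111.72 → ⌈·⌉ = 112
j=2: r + 1k = 518.164444… → ⌈·⌉ = 519
j=3: r + 2k = 924.608888… → ⌈·⌉ = 925
j=4: r + 3k = 1331.053333… → ⌈·⌉ = 1332
j=5: r + 4k = 1737.497777… → ⌈·⌉ = 1738
j=6: r + 5k = 2143.942222… → ⌈·⌉ = 2144
j=7: r + 6k = 2550.386666… → ⌈·⌉ = 2551
j=8: r + 7k = 2956.831111… → ⌈·⌉ = 2957
j=9: r + 8k = 3363.275555… → ⌈·⌉ = 3364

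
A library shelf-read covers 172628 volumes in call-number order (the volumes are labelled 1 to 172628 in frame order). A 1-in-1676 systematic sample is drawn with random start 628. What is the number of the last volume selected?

k = 1676
103rd selection = r + (103−1)·k = 628 + 102×1676 = 628 + 170952 = 171580

171580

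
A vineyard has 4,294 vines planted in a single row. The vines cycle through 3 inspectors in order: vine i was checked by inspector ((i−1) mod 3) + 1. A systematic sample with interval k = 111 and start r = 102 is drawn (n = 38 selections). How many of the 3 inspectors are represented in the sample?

1

Consecutive selections differ by k = 111, so their inspector numbers differ by 111 mod 3 = 0.
gcd(111, 3) = 3, so the sample visits 3/3 = 1 distinct residues mod 3.
Start 102 is inspector 3; the inspectors hit are 3.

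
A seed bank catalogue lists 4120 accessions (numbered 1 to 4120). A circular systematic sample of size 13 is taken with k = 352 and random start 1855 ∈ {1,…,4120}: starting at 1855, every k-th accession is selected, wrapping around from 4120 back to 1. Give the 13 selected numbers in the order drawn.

1855, 2207, 2559, 2911, 3263, 3615, 3967, 199, 551, 903, 1255, 1607, 1959

Selection 1: 1855
Selection 2: 1855 + 352 = 2207
Selection 3: 2207 + 352 = 2559
Selection 4: 2559 + 352 = 2911
Selection 5: 2911 + 352 = 3263
Selection 6: 3263 + 352 = 3615
Selection 7: 3615 + 352 = 3967
Selection 8: 3967 + 352 = 4319 → 4319 − 4120 = 199
Selection 9: 199 + 352 = 551
Selection 10: 551 + 352 = 903
Selection 11: 903 + 352 = 1255
Selection 12: 1255 + 352 = 1607
Selection 13: 1607 + 352 = 1959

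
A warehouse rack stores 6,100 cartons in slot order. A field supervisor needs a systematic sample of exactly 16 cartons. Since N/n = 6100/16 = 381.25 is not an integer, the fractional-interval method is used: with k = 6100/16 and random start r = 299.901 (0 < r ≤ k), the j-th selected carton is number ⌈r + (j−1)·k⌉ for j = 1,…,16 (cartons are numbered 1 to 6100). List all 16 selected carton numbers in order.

j=1: r + 0k = 299.901 → ⌈·⌉ = 300
j=2: r + 1k = 681.151 → ⌈·⌉ = 682
j=3: r + 2k = 1062.401 → ⌈·⌉ = 1063
j=4: r + 3k = 1443.651 → ⌈·⌉ = 1444
j=5: r + 4k = 1824.901 → ⌈·⌉ = 1825
j=6: r + 5k = 2206.151 → ⌈·⌉ = 2207
j=7: r + 6k = 2587.401 → ⌈·⌉ = 2588
j=8: r + 7k = 2968.651 → ⌈·⌉ = 2969
j=9: r + 8k = 3349.901 → ⌈·⌉ = 3350
j=10: r + 9k = 3731.151 → ⌈·⌉ = 3732
j=11: r + 10k = 4112.401 → ⌈·⌉ = 4113
j=12: r + 11k = 4493.651 → ⌈·⌉ = 4494
j=13: r + 12k = 4874.901 → ⌈·⌉ = 4875
j=14: r + 13k = 5256.151 → ⌈·⌉ = 5257
j=15: r + 14k = 5637.401 → ⌈·⌉ = 5638
j=16: r + 15k = 6018.651 → ⌈·⌉ = 6019

300, 682, 1063, 1444, 1825, 2207, 2588, 2969, 3350, 3732, 4113, 4494, 4875, 5257, 5638, 6019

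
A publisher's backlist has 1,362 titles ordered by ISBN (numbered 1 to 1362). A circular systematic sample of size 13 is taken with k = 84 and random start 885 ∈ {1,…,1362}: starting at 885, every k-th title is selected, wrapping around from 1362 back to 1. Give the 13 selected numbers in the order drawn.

Selection 1: 885
Selection 2: 885 + 84 = 969
Selection 3: 969 + 84 = 1053
Selection 4: 1053 + 84 = 1137
Selection 5: 1137 + 84 = 1221
Selection 6: 1221 + 84 = 1305
Selection 7: 1305 + 84 = 1389 → 1389 − 1362 = 27
Selection 8: 27 + 84 = 111
Selection 9: 111 + 84 = 195
Selection 10: 195 + 84 = 279
Selection 11: 279 + 84 = 363
Selection 12: 363 + 84 = 447
Selection 13: 447 + 84 = 531

885, 969, 1053, 1137, 1221, 1305, 27, 111, 195, 279, 363, 447, 531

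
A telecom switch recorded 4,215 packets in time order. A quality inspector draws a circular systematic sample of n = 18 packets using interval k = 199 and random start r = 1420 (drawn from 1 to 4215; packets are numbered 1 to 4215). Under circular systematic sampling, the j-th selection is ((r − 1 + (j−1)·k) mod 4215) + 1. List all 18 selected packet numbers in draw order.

Selection 1: 1420
Selection 2: 1420 + 199 = 1619
Selection 3: 1619 + 199 = 1818
Selection 4: 1818 + 199 = 2017
Selection 5: 2017 + 199 = 2216
Selection 6: 2216 + 199 = 2415
Selection 7: 2415 + 199 = 2614
Selection 8: 2614 + 199 = 2813
Selection 9: 2813 + 199 = 3012
Selection 10: 3012 + 199 = 3211
Selection 11: 3211 + 199 = 3410
Selection 12: 3410 + 199 = 3609
Selection 13: 3609 + 199 = 3808
Selection 14: 3808 + 199 = 4007
Selection 15: 4007 + 199 = 4206
Selection 16: 4206 + 199 = 4405 → 4405 − 4215 = 190
Selection 17: 190 + 199 = 389
Selection 18: 389 + 199 = 588

1420, 1619, 1818, 2017, 2216, 2415, 2614, 2813, 3012, 3211, 3410, 3609, 3808, 4007, 4206, 190, 389, 588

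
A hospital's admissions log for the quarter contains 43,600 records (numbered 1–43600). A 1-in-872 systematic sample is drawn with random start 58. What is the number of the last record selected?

42786

k = 872
50th selection = r + (50−1)·k = 58 + 49×872 = 58 + 42728 = 42786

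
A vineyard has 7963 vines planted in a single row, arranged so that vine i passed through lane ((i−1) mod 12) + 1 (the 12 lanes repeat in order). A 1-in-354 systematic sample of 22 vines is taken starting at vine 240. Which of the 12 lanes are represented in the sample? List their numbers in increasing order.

Consecutive selections differ by k = 354, so their lane numbers differ by 354 mod 12 = 6.
gcd(354, 12) = 6, so the sample visits 12/6 = 2 distinct residues mod 12.
Start 240 is lane 12; the lanes hit are 6, 12.

6, 12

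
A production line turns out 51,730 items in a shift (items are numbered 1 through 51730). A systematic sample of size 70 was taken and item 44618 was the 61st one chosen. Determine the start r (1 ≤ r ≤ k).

k = 51730/70 = 739
r = 44618 − (61−1)×739 = 44618 − 44340 = 278

278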